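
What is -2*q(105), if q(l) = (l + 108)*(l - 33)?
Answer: -30672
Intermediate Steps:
q(l) = (-33 + l)*(108 + l) (q(l) = (108 + l)*(-33 + l) = (-33 + l)*(108 + l))
-2*q(105) = -2*(-3564 + 105² + 75*105) = -2*(-3564 + 11025 + 7875) = -2*15336 = -30672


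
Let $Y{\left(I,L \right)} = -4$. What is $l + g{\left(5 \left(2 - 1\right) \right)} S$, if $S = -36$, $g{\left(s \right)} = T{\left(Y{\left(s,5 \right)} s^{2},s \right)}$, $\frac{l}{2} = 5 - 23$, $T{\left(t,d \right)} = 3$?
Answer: $-144$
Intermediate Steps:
$l = -36$ ($l = 2 \left(5 - 23\right) = 2 \left(-18\right) = -36$)
$g{\left(s \right)} = 3$
$l + g{\left(5 \left(2 - 1\right) \right)} S = -36 + 3 \left(-36\right) = -36 - 108 = -144$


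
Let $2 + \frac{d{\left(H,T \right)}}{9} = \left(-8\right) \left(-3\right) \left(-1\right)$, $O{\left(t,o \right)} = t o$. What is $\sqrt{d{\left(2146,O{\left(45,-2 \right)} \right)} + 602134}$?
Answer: $10 \sqrt{6019} \approx 775.82$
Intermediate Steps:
$O{\left(t,o \right)} = o t$
$d{\left(H,T \right)} = -234$ ($d{\left(H,T \right)} = -18 + 9 \left(-8\right) \left(-3\right) \left(-1\right) = -18 + 9 \cdot 24 \left(-1\right) = -18 + 9 \left(-24\right) = -18 - 216 = -234$)
$\sqrt{d{\left(2146,O{\left(45,-2 \right)} \right)} + 602134} = \sqrt{-234 + 602134} = \sqrt{601900} = 10 \sqrt{6019}$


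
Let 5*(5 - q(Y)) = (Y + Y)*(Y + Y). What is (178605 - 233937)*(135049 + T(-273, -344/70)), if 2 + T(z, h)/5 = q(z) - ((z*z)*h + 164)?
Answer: -92261240784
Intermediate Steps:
q(Y) = 5 - 4*Y²/5 (q(Y) = 5 - (Y + Y)*(Y + Y)/5 = 5 - 2*Y*2*Y/5 = 5 - 4*Y²/5)
T(z, h) = -805 - 4*z² - 5*h*z² (T(z, h) = -10 + 5*((5 - 4*z²/5) - ((z*z)*h + 164)) = -10 + 5*((5 - 4*z²/5) - (z²*h + 164)) = -10 + 5*((5 - 4*z²/5) - (h*z² + 164)) = -10 + 5*((5 - 4*z²/5) - (164 + h*z²)) = -10 + 5*((5 - 4*z²/5) + (-164 - h*z²)) = -10 + 5*(-159 - 4*z²/5 - h*z²) = -10 + (-795 - 4*z² - 5*h*z²) = -805 - 4*z² - 5*h*z²)
(178605 - 233937)*(135049 + T(-273, -344/70)) = (178605 - 233937)*(135049 + (-805 - 4*(-273)² - 5*(-344/70)*(-273)²)) = -55332*(135049 + (-805 - 4*74529 - 5*(-344*1/70)*74529)) = -55332*(135049 + (-805 - 298116 - 5*(-172/35)*74529)) = -55332*(135049 + (-805 - 298116 + 1831284)) = -55332*(135049 + 1532363) = -55332*1667412 = -92261240784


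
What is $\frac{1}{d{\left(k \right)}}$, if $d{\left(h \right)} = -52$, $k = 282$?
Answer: $- \frac{1}{52} \approx -0.019231$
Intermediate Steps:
$\frac{1}{d{\left(k \right)}} = \frac{1}{-52} = - \frac{1}{52}$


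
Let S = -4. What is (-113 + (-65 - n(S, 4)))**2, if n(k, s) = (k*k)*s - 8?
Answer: 54756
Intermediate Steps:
n(k, s) = -8 + s*k**2 (n(k, s) = k**2*s - 8 = s*k**2 - 8 = -8 + s*k**2)
(-113 + (-65 - n(S, 4)))**2 = (-113 + (-65 - (-8 + 4*(-4)**2)))**2 = (-113 + (-65 - (-8 + 4*16)))**2 = (-113 + (-65 - (-8 + 64)))**2 = (-113 + (-65 - 1*56))**2 = (-113 + (-65 - 56))**2 = (-113 - 121)**2 = (-234)**2 = 54756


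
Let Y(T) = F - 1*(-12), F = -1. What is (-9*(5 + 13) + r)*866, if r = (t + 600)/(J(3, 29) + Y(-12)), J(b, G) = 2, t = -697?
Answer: -1907798/13 ≈ -1.4675e+5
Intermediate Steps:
Y(T) = 11 (Y(T) = -1 - 1*(-12) = -1 + 12 = 11)
r = -97/13 (r = (-697 + 600)/(2 + 11) = -97/13 ≈ -7.4615)
(-9*(5 + 13) + r)*866 = (-9*(5 + 13) - 97/13)*866 = (-9*18 - 97/13)*866 = (-162 - 97/13)*866 = -2203/13*866 = -1907798/13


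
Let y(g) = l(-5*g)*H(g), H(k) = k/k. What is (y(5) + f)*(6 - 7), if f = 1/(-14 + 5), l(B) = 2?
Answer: -17/9 ≈ -1.8889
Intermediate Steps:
H(k) = 1
y(g) = 2 (y(g) = 2*1 = 2)
f = -⅑ (f = 1/(-9) = -⅑ ≈ -0.11111)
(y(5) + f)*(6 - 7) = (2 - ⅑)*(6 - 7) = (17/9)*(-1) = -17/9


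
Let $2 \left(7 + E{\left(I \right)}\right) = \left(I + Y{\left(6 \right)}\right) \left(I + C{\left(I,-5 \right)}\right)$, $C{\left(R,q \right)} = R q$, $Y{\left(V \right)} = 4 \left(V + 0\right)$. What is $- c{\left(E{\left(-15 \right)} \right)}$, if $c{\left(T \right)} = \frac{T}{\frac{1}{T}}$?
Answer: $-69169$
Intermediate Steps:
$Y{\left(V \right)} = 4 V$
$E{\left(I \right)} = -7 - 2 I \left(24 + I\right)$ ($E{\left(I \right)} = -7 + \frac{\left(I + 4 \cdot 6\right) \left(I + I \left(-5\right)\right)}{2} = -7 + \frac{\left(I + 24\right) \left(I - 5 I\right)}{2} = -7 + \frac{\left(24 + I\right) \left(- 4 I\right)}{2} = -7 + \frac{\left(-4\right) I \left(24 + I\right)}{2} = -7 - 2 I \left(24 + I\right)$)
$c{\left(T \right)} = T^{2}$ ($c{\left(T \right)} = T T = T^{2}$)
$- c{\left(E{\left(-15 \right)} \right)} = - \left(-7 - -720 - 2 \left(-15\right)^{2}\right)^{2} = - \left(-7 + 720 - 450\right)^{2} = - 263^{2} = \left(-1\right) 69169 = -69169$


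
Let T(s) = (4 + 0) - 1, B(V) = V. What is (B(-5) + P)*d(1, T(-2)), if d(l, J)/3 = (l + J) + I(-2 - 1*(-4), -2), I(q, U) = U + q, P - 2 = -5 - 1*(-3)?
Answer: -60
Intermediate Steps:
P = 0 (P = 2 + (-5 - 1*(-3)) = 2 + (-5 + 3) = 2 - 2 = 0)
T(s) = 3 (T(s) = 4 - 1 = 3)
d(l, J) = 3*J + 3*l (d(l, J) = 3*((l + J) + (-2 + (-2 - 1*(-4)))) = 3*((J + l) + (-2 + (-2 + 4))) = 3*((J + l) + (-2 + 2)) = 3*((J + l) + 0) = 3*(J + l) = 3*J + 3*l)
(B(-5) + P)*d(1, T(-2)) = (-5 + 0)*(3*3 + 3*1) = -5*(9 + 3) = -5*12 = -60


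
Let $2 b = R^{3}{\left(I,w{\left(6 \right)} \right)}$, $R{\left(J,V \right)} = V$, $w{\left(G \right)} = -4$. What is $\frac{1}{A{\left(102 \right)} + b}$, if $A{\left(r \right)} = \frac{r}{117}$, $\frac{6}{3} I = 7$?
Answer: $- \frac{39}{1214} \approx -0.032125$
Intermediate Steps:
$I = \frac{7}{2}$ ($I = \frac{1}{2} \cdot 7 = \frac{7}{2} \approx 3.5$)
$A{\left(r \right)} = \frac{r}{117}$ ($A{\left(r \right)} = r \frac{1}{117} = \frac{r}{117}$)
$b = -32$ ($b = \frac{\left(-4\right)^{3}}{2} = \frac{1}{2} \left(-64\right) = -32$)
$\frac{1}{A{\left(102 \right)} + b} = \frac{1}{\frac{1}{117} \cdot 102 - 32} = \frac{1}{\frac{34}{39} - 32} = \frac{1}{- \frac{1214}{39}} = - \frac{39}{1214}$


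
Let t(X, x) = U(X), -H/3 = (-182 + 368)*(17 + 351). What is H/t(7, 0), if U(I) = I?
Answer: -205344/7 ≈ -29335.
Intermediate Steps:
H = -205344 (H = -3*(-182 + 368)*(17 + 351) = -558*368 = -3*68448 = -205344)
t(X, x) = X
H/t(7, 0) = -205344/7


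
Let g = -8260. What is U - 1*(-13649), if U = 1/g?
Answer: 112740739/8260 ≈ 13649.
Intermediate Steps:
U = -1/8260 (U = 1/(-8260) = -1/8260 ≈ -0.00012107)
U - 1*(-13649) = -1/8260 - 1*(-13649) = -1/8260 + 13649 = 112740739/8260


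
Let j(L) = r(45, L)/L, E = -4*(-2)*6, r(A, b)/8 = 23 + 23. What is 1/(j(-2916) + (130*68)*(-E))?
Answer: -729/309329372 ≈ -2.3567e-6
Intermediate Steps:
r(A, b) = 368 (r(A, b) = 8*(23 + 23) = 8*46 = 368)
E = 48 (E = 8*6 = 48)
j(L) = 368/L
1/(j(-2916) + (130*68)*(-E)) = 1/(368/(-2916) + (130*68)*(-1*48)) = 1/(368*(-1/2916) + 8840*(-48)) = 1/(-92/729 - 424320) = 1/(-309329372/729) = -729/309329372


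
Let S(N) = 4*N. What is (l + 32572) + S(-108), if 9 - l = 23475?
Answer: 8674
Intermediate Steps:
l = -23466 (l = 9 - 1*23475 = 9 - 23475 = -23466)
(l + 32572) + S(-108) = (-23466 + 32572) + 4*(-108) = 9106 - 432 = 8674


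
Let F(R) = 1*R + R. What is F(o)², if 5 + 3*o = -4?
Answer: 36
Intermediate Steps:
o = -3 (o = -5/3 + (⅓)*(-4) = -5/3 - 4/3 = -3)
F(R) = 2*R (F(R) = R + R = 2*R)
F(o)² = (2*(-3))² = (-6)² = 36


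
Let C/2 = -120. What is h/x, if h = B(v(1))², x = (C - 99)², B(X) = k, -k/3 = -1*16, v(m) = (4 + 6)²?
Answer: 256/12769 ≈ 0.020049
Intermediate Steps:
C = -240 (C = 2*(-120) = -240)
v(m) = 100 (v(m) = 10² = 100)
k = 48 (k = -(-3)*16 = -3*(-16) = 48)
B(X) = 48
x = 114921 (x = (-240 - 99)² = (-339)² = 114921)
h = 2304 (h = 48² = 2304)
h/x = 2304/114921 = 2304*(1/114921) = 256/12769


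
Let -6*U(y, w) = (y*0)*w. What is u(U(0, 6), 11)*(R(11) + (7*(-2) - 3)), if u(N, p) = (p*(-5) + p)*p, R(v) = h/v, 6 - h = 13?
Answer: 8536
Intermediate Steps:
h = -7 (h = 6 - 1*13 = 6 - 13 = -7)
R(v) = -7/v
U(y, w) = 0 (U(y, w) = -y*0*w/6 = -0*w = -⅙*0 = 0)
u(N, p) = -4*p² (u(N, p) = (-5*p + p)*p = (-4*p)*p = -4*p²)
u(U(0, 6), 11)*(R(11) + (7*(-2) - 3)) = (-4*11²)*(-7/11 + (7*(-2) - 3)) = (-4*121)*(-7*1/11 + (-14 - 3)) = -484*(-7/11 - 17) = -484*(-194/11) = 8536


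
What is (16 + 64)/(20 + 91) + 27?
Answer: 3077/111 ≈ 27.721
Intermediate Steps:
(16 + 64)/(20 + 91) + 27 = 80/111 + 27 = 3077/111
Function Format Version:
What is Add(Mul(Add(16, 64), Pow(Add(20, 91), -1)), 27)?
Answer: Rational(3077, 111) ≈ 27.721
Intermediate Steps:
Add(Mul(Add(16, 64), Pow(Add(20, 91), -1)), 27) = Add(Mul(80, Pow(111, -1)), 27) = Add(Mul(80, Rational(1, 111)), 27) = Add(Rational(80, 111), 27) = Rational(3077, 111)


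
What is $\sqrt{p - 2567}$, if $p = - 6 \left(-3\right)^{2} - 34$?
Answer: $3 i \sqrt{295} \approx 51.527 i$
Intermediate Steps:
$p = -88$ ($p = \left(-6\right) 9 - 34 = -54 - 34 = -88$)
$\sqrt{p - 2567} = \sqrt{-88 - 2567} = \sqrt{-2655} = 3 i \sqrt{295}$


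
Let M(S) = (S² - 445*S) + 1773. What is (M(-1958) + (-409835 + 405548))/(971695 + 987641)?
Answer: 195940/81639 ≈ 2.4001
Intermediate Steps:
M(S) = 1773 + S² - 445*S
(M(-1958) + (-409835 + 405548))/(971695 + 987641) = ((1773 + (-1958)² - 445*(-1958)) + (-409835 + 405548))/(971695 + 987641) = ((1773 + 3833764 + 871310) - 4287)/1959336 = (4706847 - 4287)*(1/1959336) = 4702560*(1/1959336) = 195940/81639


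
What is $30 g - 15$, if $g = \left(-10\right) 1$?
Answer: $-315$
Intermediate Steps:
$g = -10$
$30 g - 15 = 30 \left(-10\right) - 15 = -300 - 15 = -315$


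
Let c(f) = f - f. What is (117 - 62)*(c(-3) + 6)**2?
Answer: 1980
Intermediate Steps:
c(f) = 0
(117 - 62)*(c(-3) + 6)**2 = (117 - 62)*(0 + 6)**2 = 55*6**2 = 55*36 = 1980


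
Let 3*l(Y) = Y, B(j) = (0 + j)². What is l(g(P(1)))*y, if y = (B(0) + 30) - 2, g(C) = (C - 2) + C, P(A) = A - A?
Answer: -56/3 ≈ -18.667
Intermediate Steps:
P(A) = 0
g(C) = -2 + 2*C (g(C) = (-2 + C) + C = -2 + 2*C)
B(j) = j²
l(Y) = Y/3
y = 28 (y = (0² + 30) - 2 = (0 + 30) - 2 = 30 - 2 = 28)
l(g(P(1)))*y = ((-2 + 2*0)/3)*28 = ((-2 + 0)/3)*28 = ((⅓)*(-2))*28 = -⅔*28 = -56/3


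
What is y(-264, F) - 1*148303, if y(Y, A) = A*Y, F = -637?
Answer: 19865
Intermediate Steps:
y(-264, F) - 1*148303 = -637*(-264) - 1*148303 = 168168 - 148303 = 19865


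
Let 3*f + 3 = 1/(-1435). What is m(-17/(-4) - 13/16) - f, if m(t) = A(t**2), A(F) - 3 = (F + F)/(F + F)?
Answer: 21526/4305 ≈ 5.0002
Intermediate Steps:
A(F) = 4 (A(F) = 3 + (F + F)/(F + F) = 3 + (2*F)/((2*F)) = 3 + (2*F)*(1/(2*F)) = 3 + 1 = 4)
m(t) = 4
f = -4306/4305 (f = -1 + (1/3)/(-1435) = -1 + (1/3)*(-1/1435) = -1 - 1/4305 = -4306/4305 ≈ -1.0002)
m(-17/(-4) - 13/16) - f = 4 - 1*(-4306/4305) = 4 + 4306/4305 = 21526/4305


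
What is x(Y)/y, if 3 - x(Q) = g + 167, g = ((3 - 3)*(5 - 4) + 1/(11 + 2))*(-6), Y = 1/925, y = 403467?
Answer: -2126/5245071 ≈ -0.00040533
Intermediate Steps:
Y = 1/925 ≈ 0.0010811
g = -6/13 (g = (0*1 + 1/13)*(-6) = (0 + 1/13)*(-6) = (1/13)*(-6) = -6/13 ≈ -0.46154)
x(Q) = -2126/13 (x(Q) = 3 - (-6/13 + 167) = 3 - 1*2165/13 = 3 - 2165/13 = -2126/13)
x(Y)/y = -2126/13/403467 = -2126/13*1/403467 = -2126/5245071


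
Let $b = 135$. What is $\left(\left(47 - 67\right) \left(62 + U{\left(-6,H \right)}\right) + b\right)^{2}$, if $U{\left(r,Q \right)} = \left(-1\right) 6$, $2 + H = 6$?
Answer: $970225$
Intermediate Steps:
$H = 4$ ($H = -2 + 6 = 4$)
$U{\left(r,Q \right)} = -6$
$\left(\left(47 - 67\right) \left(62 + U{\left(-6,H \right)}\right) + b\right)^{2} = \left(\left(47 - 67\right) \left(62 - 6\right) + 135\right)^{2} = \left(\left(-20\right) 56 + 135\right)^{2} = \left(-1120 + 135\right)^{2} = \left(-985\right)^{2} = 970225$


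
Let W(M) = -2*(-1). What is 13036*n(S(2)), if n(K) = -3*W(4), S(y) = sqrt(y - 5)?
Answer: -78216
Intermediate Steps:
W(M) = 2
S(y) = sqrt(-5 + y)
n(K) = -6 (n(K) = -3*2 = -6)
13036*n(S(2)) = 13036*(-6) = -78216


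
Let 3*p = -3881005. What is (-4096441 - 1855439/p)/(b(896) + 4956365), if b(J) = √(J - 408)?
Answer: -15759557951521278424/19067807590240472137 + 31796604873776*√122/95339037951202360685 ≈ -0.82650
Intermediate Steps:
p = -3881005/3 (p = (⅓)*(-3881005) = -3881005/3 ≈ -1.2937e+6)
b(J) = √(-408 + J)
(-4096441 - 1855439/p)/(b(896) + 4956365) = (-4096441 - 1855439/(-3881005/3))/(√(-408 + 896) + 4956365) = (-4096441 - 1855439*(-3/3881005))/(√488 + 4956365) = (-4096441 + 5566317/3881005)/(2*√122 + 4956365) = -15898302436888/(3881005*(4956365 + 2*√122))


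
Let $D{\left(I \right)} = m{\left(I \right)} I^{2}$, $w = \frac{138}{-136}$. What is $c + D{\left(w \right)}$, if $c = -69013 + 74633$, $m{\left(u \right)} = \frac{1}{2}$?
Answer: $\frac{51978521}{9248} \approx 5620.5$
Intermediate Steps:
$m{\left(u \right)} = \frac{1}{2}$
$c = 5620$
$w = - \frac{69}{68}$ ($w = 138 \left(- \frac{1}{136}\right) = - \frac{69}{68} \approx -1.0147$)
$D{\left(I \right)} = \frac{I^{2}}{2}$
$c + D{\left(w \right)} = 5620 + \frac{\left(- \frac{69}{68}\right)^{2}}{2} = 5620 + \frac{1}{2} \cdot \frac{4761}{4624} = 5620 + \frac{4761}{9248} = \frac{51978521}{9248}$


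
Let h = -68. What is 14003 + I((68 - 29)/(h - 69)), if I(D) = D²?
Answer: 262823828/18769 ≈ 14003.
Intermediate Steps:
14003 + I((68 - 29)/(h - 69)) = 14003 + ((68 - 29)/(-68 - 69))² = 14003 + (39/(-137))² = 14003 + (39*(-1/137))² = 14003 + (-39/137)² = 14003 + 1521/18769 = 262823828/18769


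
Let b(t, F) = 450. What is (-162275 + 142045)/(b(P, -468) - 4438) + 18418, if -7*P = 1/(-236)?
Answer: 36735607/1994 ≈ 18423.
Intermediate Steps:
P = 1/1652 (P = -1/7/(-236) = -1/7*(-1/236) = 1/1652 ≈ 0.00060533)
(-162275 + 142045)/(b(P, -468) - 4438) + 18418 = (-162275 + 142045)/(450 - 4438) + 18418 = -20230/(-3988) + 18418 = -20230*(-1/3988) + 18418 = 10115/1994 + 18418 = 36735607/1994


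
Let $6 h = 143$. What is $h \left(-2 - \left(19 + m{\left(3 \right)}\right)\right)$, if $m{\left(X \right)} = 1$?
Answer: $- \frac{1573}{3} \approx -524.33$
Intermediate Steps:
$h = \frac{143}{6}$ ($h = \frac{1}{6} \cdot 143 = \frac{143}{6} \approx 23.833$)
$h \left(-2 - \left(19 + m{\left(3 \right)}\right)\right) = \frac{143 \left(-2 - 20\right)}{6} = \frac{143}{6} \left(-22\right) = - \frac{1573}{3}$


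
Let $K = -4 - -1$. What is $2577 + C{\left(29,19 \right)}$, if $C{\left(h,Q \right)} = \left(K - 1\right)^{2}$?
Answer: $2593$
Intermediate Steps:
$K = -3$ ($K = -4 + 1 = -3$)
$C{\left(h,Q \right)} = 16$ ($C{\left(h,Q \right)} = \left(-3 - 1\right)^{2} = \left(-4\right)^{2} = 16$)
$2577 + C{\left(29,19 \right)} = 2577 + 16 = 2593$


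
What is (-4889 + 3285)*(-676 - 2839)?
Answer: 5638060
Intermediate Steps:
(-4889 + 3285)*(-676 - 2839) = -1604*(-3515) = 5638060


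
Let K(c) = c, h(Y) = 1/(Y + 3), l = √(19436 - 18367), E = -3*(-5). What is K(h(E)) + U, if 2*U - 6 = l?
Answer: 55/18 + √1069/2 ≈ 19.403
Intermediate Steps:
E = 15
l = √1069 ≈ 32.696
h(Y) = 1/(3 + Y)
U = 3 + √1069/2 ≈ 19.348
K(h(E)) + U = 1/(3 + 15) + (3 + √1069/2) = 1/18 + (3 + √1069/2) = 55/18 + √1069/2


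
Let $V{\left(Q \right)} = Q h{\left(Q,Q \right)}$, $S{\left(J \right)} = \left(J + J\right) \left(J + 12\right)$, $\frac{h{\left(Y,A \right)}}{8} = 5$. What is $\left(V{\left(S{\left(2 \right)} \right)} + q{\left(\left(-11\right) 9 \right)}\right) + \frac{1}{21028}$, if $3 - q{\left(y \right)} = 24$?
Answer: $\frac{46661133}{21028} \approx 2219.0$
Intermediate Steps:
$h{\left(Y,A \right)} = 40$ ($h{\left(Y,A \right)} = 8 \cdot 5 = 40$)
$S{\left(J \right)} = 2 J \left(12 + J\right)$
$q{\left(y \right)} = -21$ ($q{\left(y \right)} = 3 - 24 = -21$)
$V{\left(Q \right)} = 40 Q$ ($V{\left(Q \right)} = Q 40 = 40 Q$)
$\left(V{\left(S{\left(2 \right)} \right)} + q{\left(\left(-11\right) 9 \right)}\right) + \frac{1}{21028} = \left(40 \cdot 2 \cdot 2 \left(12 + 2\right) - 21\right) + \frac{1}{21028} = \left(40 \cdot 2 \cdot 2 \cdot 14 - 21\right) + \frac{1}{21028} = \left(40 \cdot 56 - 21\right) + \frac{1}{21028} = \left(2240 - 21\right) + \frac{1}{21028} = 2219 + \frac{1}{21028} = \frac{46661133}{21028}$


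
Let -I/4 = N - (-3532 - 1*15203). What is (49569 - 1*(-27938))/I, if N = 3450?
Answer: -77507/88740 ≈ -0.87342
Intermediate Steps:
I = -88740 (I = -4*(3450 - (-3532 - 1*15203)) = -4*(3450 - (-3532 - 15203)) = -4*(3450 - 1*(-18735)) = -4*(3450 + 18735) = -4*22185 = -88740)
(49569 - 1*(-27938))/I = (49569 - 1*(-27938))/(-88740) = (49569 + 27938)*(-1/88740) = 77507*(-1/88740) = -77507/88740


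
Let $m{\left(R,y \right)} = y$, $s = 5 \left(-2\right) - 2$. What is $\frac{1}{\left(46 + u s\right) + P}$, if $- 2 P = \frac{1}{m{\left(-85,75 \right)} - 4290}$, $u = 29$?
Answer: $- \frac{8430}{2545859} \approx -0.0033113$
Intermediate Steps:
$s = -12$ ($s = -10 - 2 = -12$)
$P = \frac{1}{8430}$ ($P = - \frac{1}{2 \left(75 - 4290\right)} = - \frac{1}{2 \left(-4215\right)} = \left(- \frac{1}{2}\right) \left(- \frac{1}{4215}\right) = \frac{1}{8430} \approx 0.00011862$)
$\frac{1}{\left(46 + u s\right) + P} = \frac{1}{\left(46 + 29 \left(-12\right)\right) + \frac{1}{8430}} = \frac{1}{\left(46 - 348\right) + \frac{1}{8430}} = \frac{1}{-302 + \frac{1}{8430}} = \frac{1}{- \frac{2545859}{8430}} = - \frac{8430}{2545859}$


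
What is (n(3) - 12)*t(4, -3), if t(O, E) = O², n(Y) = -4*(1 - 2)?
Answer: -128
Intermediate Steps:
n(Y) = 4 (n(Y) = -4*(-1) = 4)
(n(3) - 12)*t(4, -3) = (4 - 12)*4² = -8*16 = -128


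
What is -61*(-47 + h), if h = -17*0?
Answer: 2867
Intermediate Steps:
h = 0
-61*(-47 + h) = -61*(-47 + 0) = -61*(-47) = 2867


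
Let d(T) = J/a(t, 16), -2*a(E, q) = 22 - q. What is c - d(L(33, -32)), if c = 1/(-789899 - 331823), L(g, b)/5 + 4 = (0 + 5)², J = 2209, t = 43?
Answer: 2477883895/3365166 ≈ 736.33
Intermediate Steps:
a(E, q) = -11 + q/2 (a(E, q) = -(22 - q)/2 = -11 + q/2)
L(g, b) = 105 (L(g, b) = -20 + 5*(0 + 5)² = -20 + 5*5² = -20 + 5*25 = -20 + 125 = 105)
c = -1/1121722 (c = 1/(-1121722) = -1/1121722 ≈ -8.9149e-7)
d(T) = -2209/3 (d(T) = 2209/(-11 + (½)*16) = 2209/(-11 + 8) = 2209/(-3) = 2209*(-⅓) = -2209/3)
c - d(L(33, -32)) = -1/1121722 - 1*(-2209/3) = -1/1121722 + 2209/3 = 2477883895/3365166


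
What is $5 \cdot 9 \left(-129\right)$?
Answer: $-5805$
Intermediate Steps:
$5 \cdot 9 \left(-129\right) = 45 \left(-129\right) = -5805$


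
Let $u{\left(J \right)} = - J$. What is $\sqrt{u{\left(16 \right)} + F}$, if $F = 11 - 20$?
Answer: $5 i \approx 5.0 i$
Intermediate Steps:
$F = -9$ ($F = 11 - 20 = -9$)
$\sqrt{u{\left(16 \right)} + F} = \sqrt{\left(-1\right) 16 - 9} = \sqrt{-16 - 9} = \sqrt{-25} = 5 i$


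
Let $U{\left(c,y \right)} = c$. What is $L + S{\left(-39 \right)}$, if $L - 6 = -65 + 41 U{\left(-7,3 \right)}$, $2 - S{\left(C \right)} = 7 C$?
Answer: $-71$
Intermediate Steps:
$S{\left(C \right)} = 2 - 7 C$
$L = -346$ ($L = 6 + \left(-65 + 41 \left(-7\right)\right) = 6 - 352 = -346$)
$L + S{\left(-39 \right)} = -346 + \left(2 - -273\right) = -346 + \left(2 + 273\right) = -346 + 275 = -71$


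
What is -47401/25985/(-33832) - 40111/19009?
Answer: -35261662576111/16711278000680 ≈ -2.1101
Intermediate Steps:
-47401/25985/(-33832) - 40111/19009 = -47401*1/25985*(-1/33832) - 40111*1/19009 = -47401/25985*(-1/33832) - 40111/19009 = 47401/879124520 - 40111/19009 = -35261662576111/16711278000680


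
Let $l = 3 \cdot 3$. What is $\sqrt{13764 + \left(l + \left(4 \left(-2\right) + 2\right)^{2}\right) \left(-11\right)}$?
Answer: $\sqrt{13269} \approx 115.19$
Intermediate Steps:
$l = 9$
$\sqrt{13764 + \left(l + \left(4 \left(-2\right) + 2\right)^{2}\right) \left(-11\right)} = \sqrt{13764 + \left(9 + \left(4 \left(-2\right) + 2\right)^{2}\right) \left(-11\right)} = \sqrt{13764 + \left(9 + \left(-8 + 2\right)^{2}\right) \left(-11\right)} = \sqrt{13764 + \left(9 + \left(-6\right)^{2}\right) \left(-11\right)} = \sqrt{13764 + \left(9 + 36\right) \left(-11\right)} = \sqrt{13764 + 45 \left(-11\right)} = \sqrt{13764 - 495} = \sqrt{13269}$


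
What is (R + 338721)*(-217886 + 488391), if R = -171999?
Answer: 45099134610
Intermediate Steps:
(R + 338721)*(-217886 + 488391) = (-171999 + 338721)*(-217886 + 488391) = 166722*270505 = 45099134610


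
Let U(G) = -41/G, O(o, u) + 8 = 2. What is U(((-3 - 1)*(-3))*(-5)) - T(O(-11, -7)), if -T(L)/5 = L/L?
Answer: 341/60 ≈ 5.6833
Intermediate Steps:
O(o, u) = -6 (O(o, u) = -8 + 2 = -6)
T(L) = -5 (T(L) = -5*L/L = -5*1 = -5)
U(((-3 - 1)*(-3))*(-5)) - T(O(-11, -7)) = -41*1/(15*(-3 - 1)) - 1*(-5) = -41/(-4*(-3)*(-5)) + 5 = -41/(12*(-5)) + 5 = -41/(-60) + 5 = -41*(-1/60) + 5 = 41/60 + 5 = 341/60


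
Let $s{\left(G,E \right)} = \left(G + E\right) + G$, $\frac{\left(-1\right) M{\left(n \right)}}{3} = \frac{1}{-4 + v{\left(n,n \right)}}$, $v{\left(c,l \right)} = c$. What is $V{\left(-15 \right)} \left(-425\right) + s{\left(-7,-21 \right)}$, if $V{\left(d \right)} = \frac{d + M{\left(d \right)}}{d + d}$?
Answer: $- \frac{4660}{19} \approx -245.26$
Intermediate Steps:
$M{\left(n \right)} = - \frac{3}{-4 + n}$
$s{\left(G,E \right)} = E + 2 G$ ($s{\left(G,E \right)} = \left(E + G\right) + G = E + 2 G$)
$V{\left(d \right)} = \frac{d - \frac{3}{-4 + d}}{2 d}$ ($V{\left(d \right)} = \frac{d - \frac{3}{-4 + d}}{d + d} = \frac{d - \frac{3}{-4 + d}}{2 d}$)
$V{\left(-15 \right)} \left(-425\right) + s{\left(-7,-21 \right)} = \frac{-3 - 15 \left(-4 - 15\right)}{2 \left(-15\right) \left(-4 - 15\right)} \left(-425\right) + \left(-21 + 2 \left(-7\right)\right) = \frac{1}{2} \left(- \frac{1}{15}\right) \frac{1}{-19} \left(-3 - -285\right) \left(-425\right) - 35 = \frac{1}{2} \left(- \frac{1}{15}\right) \left(- \frac{1}{19}\right) \left(-3 + 285\right) \left(-425\right) - 35 = \frac{1}{2} \left(- \frac{1}{15}\right) \left(- \frac{1}{19}\right) 282 \left(-425\right) - 35 = \frac{47}{95} \left(-425\right) - 35 = - \frac{3995}{19} - 35 = - \frac{4660}{19}$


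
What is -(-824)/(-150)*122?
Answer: -50264/75 ≈ -670.19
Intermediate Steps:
-(-824)/(-150)*122 = -(-824)*(-1)/150*122 = -4*103/75*122 = -412/75*122 = -50264/75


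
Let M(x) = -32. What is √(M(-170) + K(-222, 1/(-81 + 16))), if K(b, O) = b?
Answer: I*√254 ≈ 15.937*I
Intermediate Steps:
√(M(-170) + K(-222, 1/(-81 + 16))) = √(-32 - 222) = √(-254) = I*√254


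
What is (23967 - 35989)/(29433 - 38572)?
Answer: 12022/9139 ≈ 1.3155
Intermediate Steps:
(23967 - 35989)/(29433 - 38572) = -12022/(-9139) = -12022*(-1/9139) = 12022/9139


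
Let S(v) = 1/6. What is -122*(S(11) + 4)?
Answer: -1525/3 ≈ -508.33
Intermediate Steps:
S(v) = ⅙
-122*(S(11) + 4) = -122*(⅙ + 4) = -122*25/6 = -1525/3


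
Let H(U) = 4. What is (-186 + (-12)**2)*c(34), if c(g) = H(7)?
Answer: -168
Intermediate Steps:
c(g) = 4
(-186 + (-12)**2)*c(34) = (-186 + (-12)**2)*4 = (-186 + 144)*4 = -42*4 = -168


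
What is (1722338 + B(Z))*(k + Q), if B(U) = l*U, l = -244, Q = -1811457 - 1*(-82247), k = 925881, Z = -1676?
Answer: -1712120637778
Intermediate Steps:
Q = -1729210 (Q = -1811457 + 82247 = -1729210)
B(U) = -244*U
(1722338 + B(Z))*(k + Q) = (1722338 - 244*(-1676))*(925881 - 1729210) = (1722338 + 408944)*(-803329) = 2131282*(-803329) = -1712120637778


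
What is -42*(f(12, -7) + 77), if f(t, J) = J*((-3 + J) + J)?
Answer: -8232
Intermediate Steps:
f(t, J) = J*(-3 + 2*J)
-42*(f(12, -7) + 77) = -42*(-7*(-3 + 2*(-7)) + 77) = -42*(-7*(-3 - 14) + 77) = -42*(-7*(-17) + 77) = -42*(119 + 77) = -42*196 = -8232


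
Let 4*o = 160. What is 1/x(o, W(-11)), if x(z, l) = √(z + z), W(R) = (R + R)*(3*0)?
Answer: √5/20 ≈ 0.11180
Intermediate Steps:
W(R) = 0 (W(R) = (2*R)*0 = 0)
o = 40 (o = (¼)*160 = 40)
x(z, l) = √2*√z (x(z, l) = √(2*z) = √2*√z)
1/x(o, W(-11)) = 1/(√2*√40) = 1/(√2*(2*√10)) = 1/(4*√5) = √5/20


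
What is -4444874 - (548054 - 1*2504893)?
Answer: -2488035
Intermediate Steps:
-4444874 - (548054 - 1*2504893) = -4444874 - (548054 - 2504893) = -4444874 - 1*(-1956839) = -4444874 + 1956839 = -2488035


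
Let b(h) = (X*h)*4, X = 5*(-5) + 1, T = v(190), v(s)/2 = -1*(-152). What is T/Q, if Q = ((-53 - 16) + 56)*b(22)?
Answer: 19/1716 ≈ 0.011072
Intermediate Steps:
v(s) = 304 (v(s) = 2*(-1*(-152)) = 2*152 = 304)
T = 304
X = -24 (X = -25 + 1 = -24)
b(h) = -96*h (b(h) = -24*h*4 = -96*h)
Q = 27456 (Q = ((-53 - 16) + 56)*(-96*22) = (-69 + 56)*(-2112) = -13*(-2112) = 27456)
T/Q = 304/27456 = 304*(1/27456) = 19/1716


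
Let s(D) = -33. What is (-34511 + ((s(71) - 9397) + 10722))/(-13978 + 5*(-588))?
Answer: 33219/16918 ≈ 1.9635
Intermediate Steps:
(-34511 + ((s(71) - 9397) + 10722))/(-13978 + 5*(-588)) = (-34511 + ((-33 - 9397) + 10722))/(-13978 + 5*(-588)) = (-34511 + (-9430 + 10722))/(-13978 - 2940) = (-34511 + 1292)/(-16918) = -33219*(-1/16918) = 33219/16918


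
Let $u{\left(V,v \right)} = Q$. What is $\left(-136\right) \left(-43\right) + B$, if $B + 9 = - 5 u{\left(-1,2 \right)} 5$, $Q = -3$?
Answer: $5914$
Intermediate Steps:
$u{\left(V,v \right)} = -3$
$B = 66$ ($B = -9 + \left(-5\right) \left(-3\right) 5 = -9 + 15 \cdot 5 = -9 + 75 = 66$)
$\left(-136\right) \left(-43\right) + B = \left(-136\right) \left(-43\right) + 66 = 5848 + 66 = 5914$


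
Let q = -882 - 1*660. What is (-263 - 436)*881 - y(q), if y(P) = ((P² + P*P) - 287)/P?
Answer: -944837657/1542 ≈ -6.1274e+5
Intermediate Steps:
q = -1542 (q = -882 - 660 = -1542)
y(P) = (-287 + 2*P²)/P (y(P) = ((P² + P²) - 287)/P = (2*P² - 287)/P = (-287 + 2*P²)/P)
(-263 - 436)*881 - y(q) = (-263 - 436)*881 - (-287/(-1542) + 2*(-1542)) = -699*881 - (-287*(-1/1542) - 3084) = -615819 - (287/1542 - 3084) = -615819 - 1*(-4755241/1542) = -615819 + 4755241/1542 = -944837657/1542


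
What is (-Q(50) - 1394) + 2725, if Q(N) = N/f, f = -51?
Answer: 67931/51 ≈ 1332.0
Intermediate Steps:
Q(N) = -N/51 (Q(N) = N/(-51) = N*(-1/51) = -N/51)
(-Q(50) - 1394) + 2725 = (-(-1)*50/51 - 1394) + 2725 = (-1*(-50/51) - 1394) + 2725 = (50/51 - 1394) + 2725 = -71044/51 + 2725 = 67931/51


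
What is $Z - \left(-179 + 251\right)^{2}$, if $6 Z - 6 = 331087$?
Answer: $\frac{299989}{6} \approx 49998.0$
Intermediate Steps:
$Z = \frac{331093}{6}$ ($Z = 1 + \frac{1}{6} \cdot 331087 = 1 + \frac{331087}{6} = \frac{331093}{6} \approx 55182.0$)
$Z - \left(-179 + 251\right)^{2} = \frac{331093}{6} - \left(-179 + 251\right)^{2} = \frac{331093}{6} - 72^{2} = \frac{331093}{6} - 5184 = \frac{299989}{6}$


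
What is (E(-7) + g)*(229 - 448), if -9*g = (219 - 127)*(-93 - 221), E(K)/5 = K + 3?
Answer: -2095684/3 ≈ -6.9856e+5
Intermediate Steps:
E(K) = 15 + 5*K (E(K) = 5*(K + 3) = 5*(3 + K) = 15 + 5*K)
g = 28888/9 (g = -(219 - 127)*(-93 - 221)/9 = -92*(-314)/9 = -⅑*(-28888) = 28888/9 ≈ 3209.8)
(E(-7) + g)*(229 - 448) = ((15 + 5*(-7)) + 28888/9)*(229 - 448) = ((15 - 35) + 28888/9)*(-219) = (-20 + 28888/9)*(-219) = (28708/9)*(-219) = -2095684/3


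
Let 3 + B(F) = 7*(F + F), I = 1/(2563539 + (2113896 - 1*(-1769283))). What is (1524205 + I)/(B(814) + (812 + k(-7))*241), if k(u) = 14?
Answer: 9826119809191/1356769823562 ≈ 7.2423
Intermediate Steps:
I = 1/6446718 (I = 1/(2563539 + (2113896 + 1769283)) = 1/(2563539 + 3883179) = 1/6446718 ≈ 1.5512e-7)
B(F) = -3 + 14*F (B(F) = -3 + 7*(F + F) = -3 + 7*(2*F) = -3 + 14*F)
(1524205 + I)/(B(814) + (812 + k(-7))*241) = (1524205 + 1/6446718)/((-3 + 14*814) + (812 + 14)*241) = 9826119809191/(6446718*((-3 + 11396) + 826*241)) = 9826119809191/(6446718*(11393 + 199066)) = (9826119809191/6446718)/210459 = (9826119809191/6446718)*(1/210459) = 9826119809191/1356769823562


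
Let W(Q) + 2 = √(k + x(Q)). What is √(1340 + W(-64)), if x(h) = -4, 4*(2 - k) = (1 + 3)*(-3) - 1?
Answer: √(5352 + 2*√5)/2 ≈ 36.594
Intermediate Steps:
k = 21/4 (k = 2 - ((1 + 3)*(-3) - 1)/4 = 2 - (4*(-3) - 1)/4 = 2 - (-12 - 1)/4 = 2 - ¼*(-13) = 2 + 13/4 = 21/4 ≈ 5.2500)
W(Q) = -2 + √5/2 (W(Q) = -2 + √(21/4 - 4) = -2 + √(5/4) = -2 + √5/2)
√(1340 + W(-64)) = √(1340 + (-2 + √5/2)) = √(1338 + √5/2)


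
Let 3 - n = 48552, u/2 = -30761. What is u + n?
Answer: -110071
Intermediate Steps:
u = -61522 (u = 2*(-30761) = -61522)
n = -48549 (n = 3 - 1*48552 = 3 - 48552 = -48549)
u + n = -61522 - 48549 = -110071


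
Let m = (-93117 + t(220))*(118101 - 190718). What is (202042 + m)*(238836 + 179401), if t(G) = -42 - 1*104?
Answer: 2832585914305181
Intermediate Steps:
t(G) = -146 (t(G) = -42 - 104 = -146)
m = 6772479271 (m = (-93117 - 146)*(118101 - 190718) = -93263*(-72617) = 6772479271)
(202042 + m)*(238836 + 179401) = (202042 + 6772479271)*(238836 + 179401) = 6772681313*418237 = 2832585914305181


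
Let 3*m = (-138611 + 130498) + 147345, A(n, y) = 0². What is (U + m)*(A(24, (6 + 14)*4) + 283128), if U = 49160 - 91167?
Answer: 1246801336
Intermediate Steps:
A(n, y) = 0
U = -42007
m = 139232/3 (m = ((-138611 + 130498) + 147345)/3 = (-8113 + 147345)/3 = (⅓)*139232 = 139232/3 ≈ 46411.)
(U + m)*(A(24, (6 + 14)*4) + 283128) = (-42007 + 139232/3)*(0 + 283128) = (13211/3)*283128 = 1246801336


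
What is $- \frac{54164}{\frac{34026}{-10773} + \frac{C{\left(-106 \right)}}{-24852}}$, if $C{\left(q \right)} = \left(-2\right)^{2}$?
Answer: $\frac{21200818716}{1236341} \approx 17148.0$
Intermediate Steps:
$C{\left(q \right)} = 4$
$- \frac{54164}{\frac{34026}{-10773} + \frac{C{\left(-106 \right)}}{-24852}} = - \frac{54164}{\frac{34026}{-10773} + \frac{4}{-24852}} = - \frac{54164}{34026 \left(- \frac{1}{10773}\right) + 4 \left(- \frac{1}{24852}\right)} = - \frac{54164}{- \frac{11342}{3591} - \frac{1}{6213}} = - \frac{54164}{- \frac{1236341}{391419}} = \left(-54164\right) \left(- \frac{391419}{1236341}\right) = \frac{21200818716}{1236341}$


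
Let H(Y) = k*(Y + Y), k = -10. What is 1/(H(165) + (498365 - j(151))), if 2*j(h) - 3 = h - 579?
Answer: 2/990555 ≈ 2.0191e-6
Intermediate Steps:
j(h) = -288 + h/2 (j(h) = 3/2 + (h - 579)/2 = 3/2 + (-579 + h)/2 = 3/2 + (-579/2 + h/2) = -288 + h/2)
H(Y) = -20*Y (H(Y) = -10*(Y + Y) = -20*Y)
1/(H(165) + (498365 - j(151))) = 1/(-20*165 + (498365 - (-288 + (½)*151))) = 1/(-3300 + (498365 - (-288 + 151/2))) = 1/(-3300 + (498365 - 1*(-425/2))) = 1/(-3300 + (498365 + 425/2)) = 1/(-3300 + 997155/2) = 1/(990555/2) = 2/990555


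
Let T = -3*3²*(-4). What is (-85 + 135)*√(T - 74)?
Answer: 50*√34 ≈ 291.55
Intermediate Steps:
T = 108 (T = -3*9*(-4) = -27*(-4) = 108)
(-85 + 135)*√(T - 74) = (-85 + 135)*√(108 - 74) = 50*√34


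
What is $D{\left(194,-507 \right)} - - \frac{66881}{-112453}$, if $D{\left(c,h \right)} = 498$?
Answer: $\frac{55934713}{112453} \approx 497.41$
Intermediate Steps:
$D{\left(194,-507 \right)} - - \frac{66881}{-112453} = 498 - - \frac{66881}{-112453} = 498 - \left(-66881\right) \left(- \frac{1}{112453}\right) = 498 - \frac{66881}{112453} = \frac{55934713}{112453}$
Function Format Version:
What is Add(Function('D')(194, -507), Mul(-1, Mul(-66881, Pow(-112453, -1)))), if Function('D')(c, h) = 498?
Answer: Rational(55934713, 112453) ≈ 497.41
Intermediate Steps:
Add(Function('D')(194, -507), Mul(-1, Mul(-66881, Pow(-112453, -1)))) = Add(498, Mul(-1, Mul(-66881, Pow(-112453, -1)))) = Add(498, Mul(-1, Mul(-66881, Rational(-1, 112453)))) = Add(498, Mul(-1, Rational(66881, 112453))) = Add(498, Rational(-66881, 112453)) = Rational(55934713, 112453)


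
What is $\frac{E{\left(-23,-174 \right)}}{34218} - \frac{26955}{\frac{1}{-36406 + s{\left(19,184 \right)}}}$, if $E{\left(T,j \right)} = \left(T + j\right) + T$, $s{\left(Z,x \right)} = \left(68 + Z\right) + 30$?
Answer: $\frac{16735510444345}{17109} \approx 9.7817 \cdot 10^{8}$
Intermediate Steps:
$s{\left(Z,x \right)} = 98 + Z$
$E{\left(T,j \right)} = j + 2 T$
$\frac{E{\left(-23,-174 \right)}}{34218} - \frac{26955}{\frac{1}{-36406 + s{\left(19,184 \right)}}} = \frac{-174 + 2 \left(-23\right)}{34218} - \frac{26955}{\frac{1}{-36406 + \left(98 + 19\right)}} = \left(-174 - 46\right) \frac{1}{34218} - \frac{26955}{\frac{1}{-36406 + 117}} = \left(-220\right) \frac{1}{34218} - \frac{26955}{\frac{1}{-36289}} = - \frac{110}{17109} - \frac{26955}{- \frac{1}{36289}} = - \frac{110}{17109} - -978169995 = - \frac{110}{17109} + 978169995 = \frac{16735510444345}{17109}$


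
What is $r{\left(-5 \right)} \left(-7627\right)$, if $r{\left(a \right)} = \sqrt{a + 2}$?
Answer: $- 7627 i \sqrt{3} \approx - 13210.0 i$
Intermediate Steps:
$r{\left(a \right)} = \sqrt{2 + a}$
$r{\left(-5 \right)} \left(-7627\right) = \sqrt{2 - 5} \left(-7627\right) = \sqrt{-3} \left(-7627\right) = i \sqrt{3} \left(-7627\right) = - 7627 i \sqrt{3}$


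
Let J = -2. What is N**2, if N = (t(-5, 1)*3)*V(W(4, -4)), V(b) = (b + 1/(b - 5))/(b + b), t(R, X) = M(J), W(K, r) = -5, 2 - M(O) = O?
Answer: 23409/625 ≈ 37.454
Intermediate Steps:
M(O) = 2 - O
t(R, X) = 4 (t(R, X) = 2 - 1*(-2) = 2 + 2 = 4)
V(b) = (b + 1/(-5 + b))/(2*b) (V(b) = (b + 1/(-5 + b))/((2*b)) = (b + 1/(-5 + b))*(1/(2*b)) = (b + 1/(-5 + b))/(2*b))
N = 153/25 (N = (4*3)*((1/2)*(1 + (-5)**2 - 5*(-5))/(-5*(-5 - 5))) = 12*((1/2)*(-1/5)*(1 + 25 + 25)/(-10)) = 12*((1/2)*(-1/5)*(-1/10)*51) = 12*(51/100) = 153/25 ≈ 6.1200)
N**2 = (153/25)**2 = 23409/625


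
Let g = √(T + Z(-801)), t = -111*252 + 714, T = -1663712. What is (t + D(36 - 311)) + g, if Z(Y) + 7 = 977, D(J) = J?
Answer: -27533 + I*√1662742 ≈ -27533.0 + 1289.5*I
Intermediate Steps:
t = -27258 (t = -27972 + 714 = -27258)
Z(Y) = 970 (Z(Y) = -7 + 977 = 970)
g = I*√1662742 (g = √(-1663712 + 970) = √(-1662742) = I*√1662742 ≈ 1289.5*I)
(t + D(36 - 311)) + g = (-27258 + (36 - 311)) + I*√1662742 = (-27258 - 275) + I*√1662742 = -27533 + I*√1662742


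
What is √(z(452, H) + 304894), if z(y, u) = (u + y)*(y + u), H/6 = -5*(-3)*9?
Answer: √1897538 ≈ 1377.5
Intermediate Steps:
H = 810 (H = 6*(-5*(-3)*9) = 6*(15*9) = 6*135 = 810)
z(y, u) = (u + y)² (z(y, u) = (u + y)*(u + y) = (u + y)²)
√(z(452, H) + 304894) = √((810 + 452)² + 304894) = √(1262² + 304894) = √(1592644 + 304894) = √1897538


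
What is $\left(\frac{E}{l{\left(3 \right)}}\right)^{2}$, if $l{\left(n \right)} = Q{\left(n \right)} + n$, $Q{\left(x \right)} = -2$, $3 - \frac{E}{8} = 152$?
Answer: $1420864$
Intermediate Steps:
$E = -1192$ ($E = 24 - 1216 = -1192$)
$l{\left(n \right)} = -2 + n$
$\left(\frac{E}{l{\left(3 \right)}}\right)^{2} = \left(- \frac{1192}{-2 + 3}\right)^{2} = \left(- \frac{1192}{1}\right)^{2} = \left(\left(-1192\right) 1\right)^{2} = \left(-1192\right)^{2} = 1420864$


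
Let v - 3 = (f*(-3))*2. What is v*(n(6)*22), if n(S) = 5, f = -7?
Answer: 4950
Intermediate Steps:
v = 45 (v = 3 - 7*(-3)*2 = 3 + 21*2 = 3 + 42 = 45)
v*(n(6)*22) = 45*(5*22) = 45*110 = 4950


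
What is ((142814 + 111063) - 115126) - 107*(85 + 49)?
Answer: 124413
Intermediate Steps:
((142814 + 111063) - 115126) - 107*(85 + 49) = (253877 - 115126) - 107*134 = 138751 - 14338 = 124413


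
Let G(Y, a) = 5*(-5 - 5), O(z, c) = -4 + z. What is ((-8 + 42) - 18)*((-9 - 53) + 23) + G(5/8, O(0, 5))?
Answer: -674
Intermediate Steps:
G(Y, a) = -50 (G(Y, a) = 5*(-10) = -50)
((-8 + 42) - 18)*((-9 - 53) + 23) + G(5/8, O(0, 5)) = ((-8 + 42) - 18)*((-9 - 53) + 23) - 50 = (34 - 18)*(-62 + 23) - 50 = 16*(-39) - 50 = -624 - 50 = -674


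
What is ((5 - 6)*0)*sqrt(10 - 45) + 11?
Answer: 11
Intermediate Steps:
((5 - 6)*0)*sqrt(10 - 45) + 11 = (-1*0)*sqrt(-35) + 11 = 0*(I*sqrt(35)) + 11 = 0 + 11 = 11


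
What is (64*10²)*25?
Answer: 160000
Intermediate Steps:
(64*10²)*25 = (64*100)*25 = 6400*25 = 160000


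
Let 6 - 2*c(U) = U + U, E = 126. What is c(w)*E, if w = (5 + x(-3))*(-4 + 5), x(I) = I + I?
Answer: 504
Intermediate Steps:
x(I) = 2*I
w = -1 (w = (5 + 2*(-3))*(-4 + 5) = (5 - 6)*1 = -1*1 = -1)
c(U) = 3 - U (c(U) = 3 - (U + U)/2 = 3 - U)
c(w)*E = (3 - 1*(-1))*126 = (3 + 1)*126 = 4*126 = 504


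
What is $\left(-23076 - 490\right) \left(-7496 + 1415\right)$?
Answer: $143304846$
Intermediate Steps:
$\left(-23076 - 490\right) \left(-7496 + 1415\right) = \left(-23076 - 490\right) \left(-6081\right) = \left(-23566\right) \left(-6081\right) = 143304846$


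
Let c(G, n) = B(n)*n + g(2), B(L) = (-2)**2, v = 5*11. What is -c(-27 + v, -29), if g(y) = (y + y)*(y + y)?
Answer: 100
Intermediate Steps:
v = 55
B(L) = 4
g(y) = 4*y**2 (g(y) = (2*y)*(2*y) = 4*y**2)
c(G, n) = 16 + 4*n (c(G, n) = 4*n + 4*2**2 = 4*n + 4*4 = 4*n + 16 = 16 + 4*n)
-c(-27 + v, -29) = -(16 + 4*(-29)) = -(16 - 116) = -1*(-100) = 100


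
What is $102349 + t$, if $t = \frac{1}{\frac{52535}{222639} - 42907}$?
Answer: $\frac{977711240597623}{9552719038} \approx 1.0235 \cdot 10^{5}$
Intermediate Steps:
$t = - \frac{222639}{9552719038}$ ($t = \frac{1}{52535 \cdot \frac{1}{222639} - 42907} = \frac{1}{\frac{52535}{222639} - 42907} = \frac{1}{- \frac{9552719038}{222639}} = - \frac{222639}{9552719038} \approx -2.3306 \cdot 10^{-5}$)
$102349 + t = 102349 - \frac{222639}{9552719038} = \frac{977711240597623}{9552719038}$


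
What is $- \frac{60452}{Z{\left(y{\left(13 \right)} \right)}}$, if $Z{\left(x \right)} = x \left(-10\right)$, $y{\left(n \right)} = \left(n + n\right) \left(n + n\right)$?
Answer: $\frac{15113}{1690} \approx 8.9426$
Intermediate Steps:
$y{\left(n \right)} = 4 n^{2}$ ($y{\left(n \right)} = 2 n 2 n = 4 n^{2}$)
$Z{\left(x \right)} = - 10 x$
$- \frac{60452}{Z{\left(y{\left(13 \right)} \right)}} = - \frac{60452}{\left(-10\right) 4 \cdot 13^{2}} = - \frac{60452}{\left(-10\right) 4 \cdot 169} = - \frac{60452}{\left(-10\right) 676} = - \frac{60452}{-6760} = \left(-60452\right) \left(- \frac{1}{6760}\right) = \frac{15113}{1690}$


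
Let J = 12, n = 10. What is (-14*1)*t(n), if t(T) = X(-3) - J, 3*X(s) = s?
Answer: 182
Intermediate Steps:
X(s) = s/3
t(T) = -13 (t(T) = (⅓)*(-3) - 1*12 = -1 - 12 = -13)
(-14*1)*t(n) = -14*1*(-13) = -14*(-13) = 182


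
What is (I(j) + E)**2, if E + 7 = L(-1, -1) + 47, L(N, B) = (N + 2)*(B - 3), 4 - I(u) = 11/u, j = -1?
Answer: 2601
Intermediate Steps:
I(u) = 4 - 11/u
L(N, B) = (-3 + B)*(2 + N) (L(N, B) = (2 + N)*(-3 + B) = (-3 + B)*(2 + N))
E = 36 (E = -7 + ((-6 - 3*(-1) + 2*(-1) - 1*(-1)) + 47) = -7 + ((-6 + 3 - 2 + 1) + 47) = -7 + (-4 + 47) = -7 + 43 = 36)
(I(j) + E)**2 = ((4 - 11/(-1)) + 36)**2 = ((4 - 11*(-1)) + 36)**2 = ((4 + 11) + 36)**2 = (15 + 36)**2 = 51**2 = 2601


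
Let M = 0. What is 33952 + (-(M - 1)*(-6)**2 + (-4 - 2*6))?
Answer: 33972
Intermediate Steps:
33952 + (-(M - 1)*(-6)**2 + (-4 - 2*6)) = 33952 + (-(0 - 1)*(-6)**2 + (-4 - 2*6)) = 33952 + (-1*(-1)*36 + (-4 - 12)) = 33952 + (1*36 - 16) = 33952 + (36 - 16) = 33952 + 20 = 33972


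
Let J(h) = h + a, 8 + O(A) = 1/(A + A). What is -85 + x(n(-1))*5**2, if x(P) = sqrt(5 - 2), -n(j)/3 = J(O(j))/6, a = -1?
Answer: -85 + 25*sqrt(3) ≈ -41.699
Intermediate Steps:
O(A) = -8 + 1/(2*A) (O(A) = -8 + 1/(A + A) = -8 + 1/(2*A))
J(h) = -1 + h (J(h) = h - 1 = -1 + h)
n(j) = 9/2 - 1/(4*j) (n(j) = -3*(-1 + (-8 + 1/(2*j)))/6 = -3*(-9 + 1/(2*j))/6 = -3*(-3/2 + 1/(12*j)) = 9/2 - 1/(4*j))
x(P) = sqrt(3)
-85 + x(n(-1))*5**2 = -85 + sqrt(3)*5**2 = -85 + sqrt(3)*25 = -85 + 25*sqrt(3)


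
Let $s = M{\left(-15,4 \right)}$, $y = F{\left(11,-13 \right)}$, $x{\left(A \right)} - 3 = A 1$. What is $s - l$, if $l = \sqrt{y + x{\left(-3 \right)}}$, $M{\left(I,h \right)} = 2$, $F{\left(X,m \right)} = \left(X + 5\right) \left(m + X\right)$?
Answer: $2 - 4 i \sqrt{2} \approx 2.0 - 5.6569 i$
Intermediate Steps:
$F{\left(X,m \right)} = \left(5 + X\right) \left(X + m\right)$
$x{\left(A \right)} = 3 + A$ ($x{\left(A \right)} = 3 + A 1 = 3 + A$)
$y = -32$ ($y = 11^{2} + 5 \cdot 11 + 5 \left(-13\right) + 11 \left(-13\right) = 121 + 55 - 65 - 143 = -32$)
$s = 2$
$l = 4 i \sqrt{2}$ ($l = \sqrt{-32 + \left(3 - 3\right)} = \sqrt{-32 + 0} = \sqrt{-32} = 4 i \sqrt{2} \approx 5.6569 i$)
$s - l = 2 - 4 i \sqrt{2}$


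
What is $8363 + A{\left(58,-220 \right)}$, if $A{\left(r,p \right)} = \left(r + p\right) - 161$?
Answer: $8040$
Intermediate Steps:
$A{\left(r,p \right)} = -161 + p + r$ ($A{\left(r,p \right)} = \left(p + r\right) - 161 = -161 + p + r$)
$8363 + A{\left(58,-220 \right)} = 8363 - 323 = 8040$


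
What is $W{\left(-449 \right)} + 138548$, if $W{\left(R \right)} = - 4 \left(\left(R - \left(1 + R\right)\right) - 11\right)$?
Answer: $138596$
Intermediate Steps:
$W{\left(R \right)} = 48$ ($W{\left(R \right)} = - 4 \left(\left(R - \left(1 + R\right)\right) - 11\right) = - 4 \left(-1 - 11\right) = \left(-4\right) \left(-12\right) = 48$)
$W{\left(-449 \right)} + 138548 = 48 + 138548 = 138596$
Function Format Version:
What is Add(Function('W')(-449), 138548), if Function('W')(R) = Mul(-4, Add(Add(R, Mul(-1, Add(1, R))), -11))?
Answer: 138596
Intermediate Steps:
Function('W')(R) = 48 (Function('W')(R) = Mul(-4, Add(Add(R, Add(-1, Mul(-1, R))), -11)) = Mul(-4, Add(-1, -11)) = Mul(-4, -12) = 48)
Add(Function('W')(-449), 138548) = Add(48, 138548) = 138596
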